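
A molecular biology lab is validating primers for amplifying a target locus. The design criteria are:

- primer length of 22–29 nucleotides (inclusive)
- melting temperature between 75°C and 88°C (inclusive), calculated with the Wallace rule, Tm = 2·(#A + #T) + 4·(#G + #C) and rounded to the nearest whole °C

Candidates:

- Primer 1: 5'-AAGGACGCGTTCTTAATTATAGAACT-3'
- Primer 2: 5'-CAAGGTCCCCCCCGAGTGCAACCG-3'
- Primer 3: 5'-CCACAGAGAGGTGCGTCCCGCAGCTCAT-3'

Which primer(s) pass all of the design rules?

Primer 1 (26 nt, A=9 T=8 G=5 C=4): length 26 ✓; Tm = 2·17 + 4·9 = 70°C, outside 75–88°C ✗ — fails.
Primer 2 (24 nt, A=5 T=2 G=6 C=11): length 24 ✓; Tm = 2·7 + 4·17 = 82°C ✓ — passes.
Primer 3 (28 nt, A=6 T=4 G=8 C=10): length 28 ✓; Tm = 2·10 + 4·18 = 92°C, outside 75–88°C ✗ — fails.

Primer 2 only.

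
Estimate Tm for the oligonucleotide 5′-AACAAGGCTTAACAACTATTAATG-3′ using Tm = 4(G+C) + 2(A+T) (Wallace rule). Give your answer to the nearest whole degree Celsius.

62°C

Base counts: A=11, T=6, G=3, C=4 (length 24).
Tm = 2·(11+6) + 4·(3+4) = 2·17 + 4·7 = 34 + 28 = 62°C.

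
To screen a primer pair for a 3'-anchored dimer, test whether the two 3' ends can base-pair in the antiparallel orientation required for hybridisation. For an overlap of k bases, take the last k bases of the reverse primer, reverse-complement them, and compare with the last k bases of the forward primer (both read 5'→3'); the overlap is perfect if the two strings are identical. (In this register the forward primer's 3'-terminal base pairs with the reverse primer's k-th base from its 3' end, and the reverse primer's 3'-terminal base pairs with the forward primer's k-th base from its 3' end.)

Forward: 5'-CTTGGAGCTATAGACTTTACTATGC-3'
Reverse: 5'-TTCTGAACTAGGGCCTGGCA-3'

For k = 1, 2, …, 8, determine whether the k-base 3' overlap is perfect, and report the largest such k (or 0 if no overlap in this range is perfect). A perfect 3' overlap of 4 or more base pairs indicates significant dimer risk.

Last 8 bases (5'→3') — forward …TACTATGC, reverse …GCCTGGCA.
Reverse complement of the reverse primer's last 8 bases: TGCCAGGC; its first k bases are the reverse complement of the reverse primer's last k bases, so a perfect k-base overlap needs the forward primer's last k bases to equal them.
Comparing (forward last k vs required): k=1: C vs T ✗; k=2: GC vs TG ✗; k=3: TGC vs TGC ✓; k=4: ATGC vs TGCC ✗; k=5: TATGC vs TGCCA ✗; k=6: CTATGC vs TGCCAG ✗; k=7: ACTATGC vs TGCCAGG ✗; k=8: TACTATGC vs TGCCAGGC ✗.
Only k = 3 is perfect, so the longest perfect 3' overlap is 3.

Longest perfect overlap: 3 complementary base pairs; below the dimer-risk threshold (threshold 4).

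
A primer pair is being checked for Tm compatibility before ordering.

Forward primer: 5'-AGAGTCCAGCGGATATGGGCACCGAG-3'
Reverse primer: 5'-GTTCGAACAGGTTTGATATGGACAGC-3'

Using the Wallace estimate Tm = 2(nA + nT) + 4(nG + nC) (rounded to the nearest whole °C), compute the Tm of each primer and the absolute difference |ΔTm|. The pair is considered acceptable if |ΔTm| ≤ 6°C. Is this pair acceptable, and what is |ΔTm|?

|ΔTm| = 8°C; the pair is not acceptable.

Forward: A=7 T=3 G=10 C=6 → Tm = 2·10 + 4·16 = 84°C.
Reverse: A=7 T=7 G=8 C=4 → Tm = 2·14 + 4·12 = 76°C.
|ΔTm| = |84 − 76| = 8°C, > 6°C.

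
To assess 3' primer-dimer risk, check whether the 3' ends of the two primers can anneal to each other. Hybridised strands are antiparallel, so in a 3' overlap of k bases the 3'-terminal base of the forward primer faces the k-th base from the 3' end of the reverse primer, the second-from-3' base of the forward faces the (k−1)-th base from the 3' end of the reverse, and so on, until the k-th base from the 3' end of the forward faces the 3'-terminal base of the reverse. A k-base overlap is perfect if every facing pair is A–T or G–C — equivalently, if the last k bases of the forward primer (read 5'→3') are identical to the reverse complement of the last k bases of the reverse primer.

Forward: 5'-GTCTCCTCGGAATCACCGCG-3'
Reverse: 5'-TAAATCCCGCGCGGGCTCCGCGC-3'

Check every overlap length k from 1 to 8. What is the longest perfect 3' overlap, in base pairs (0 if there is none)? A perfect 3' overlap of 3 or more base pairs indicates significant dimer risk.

Longest perfect overlap: 3 complementary base pairs; significant dimer risk (threshold 3).

Last 8 bases (5'→3') — forward …TCACCGCG, reverse …CTCCGCGC.
Reverse complement of the reverse primer's last 8 bases: GCGCGGAG; its first k bases are the reverse complement of the reverse primer's last k bases, so a perfect k-base overlap needs the forward primer's last k bases to equal them.
Comparing (forward last k vs required): k=1: G vs G ✓; k=2: CG vs GC ✗; k=3: GCG vs GCG ✓; k=4: CGCG vs GCGC ✗; k=5: CCGCG vs GCGCG ✗; k=6: ACCGCG vs GCGCGG ✗; k=7: CACCGCG vs GCGCGGA ✗; k=8: TCACCGCG vs GCGCGGAG ✗.
Perfect overlaps at k = 1, 3; the largest is 3.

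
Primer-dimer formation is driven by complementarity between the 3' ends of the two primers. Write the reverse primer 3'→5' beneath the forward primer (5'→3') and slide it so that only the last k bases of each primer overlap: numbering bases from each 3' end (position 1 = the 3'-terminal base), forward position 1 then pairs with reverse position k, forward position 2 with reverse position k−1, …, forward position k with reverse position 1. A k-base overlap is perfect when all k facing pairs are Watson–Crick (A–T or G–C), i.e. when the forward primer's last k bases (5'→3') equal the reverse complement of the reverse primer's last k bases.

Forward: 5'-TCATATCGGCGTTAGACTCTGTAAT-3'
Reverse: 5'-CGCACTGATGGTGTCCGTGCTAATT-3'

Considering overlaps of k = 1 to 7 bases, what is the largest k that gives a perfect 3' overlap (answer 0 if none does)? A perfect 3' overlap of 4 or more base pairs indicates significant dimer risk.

Last 7 bases (5'→3') — forward …CTGTAAT, reverse …GCTAATT.
Reverse complement of the reverse primer's last 7 bases: AATTAGC; its first k bases are the reverse complement of the reverse primer's last k bases, so a perfect k-base overlap needs the forward primer's last k bases to equal them.
Comparing (forward last k vs required): k=1: T vs A ✗; k=2: AT vs AA ✗; k=3: AAT vs AAT ✓; k=4: TAAT vs AATT ✗; k=5: GTAAT vs AATTA ✗; k=6: TGTAAT vs AATTAG ✗; k=7: CTGTAAT vs AATTAGC ✗.
Only k = 3 is perfect, so the longest perfect 3' overlap is 3.

Longest perfect overlap: 3 complementary base pairs; below the dimer-risk threshold (threshold 4).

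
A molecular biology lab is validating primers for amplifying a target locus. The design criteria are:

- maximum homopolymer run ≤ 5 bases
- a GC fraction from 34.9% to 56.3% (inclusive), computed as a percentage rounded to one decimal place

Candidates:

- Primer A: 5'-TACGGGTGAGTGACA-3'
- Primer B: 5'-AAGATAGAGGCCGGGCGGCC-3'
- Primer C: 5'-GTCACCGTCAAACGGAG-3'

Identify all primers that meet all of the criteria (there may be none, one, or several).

Primer A (15 nt, A=4 T=3 G=6 C=2): longest run = 3 ✓; GC 8/15 = 53.3% ✓ — passes.
Primer B (20 nt, A=5 T=1 G=9 C=5): longest run = 3 ✓; GC 14/20 = 70.0%, outside 34.9–56.3% ✗ — fails.
Primer C (17 nt, A=5 T=2 G=5 C=5): longest run = 3 ✓; GC 10/17 = 58.8%, outside 34.9–56.3% ✗ — fails.

Primer A only.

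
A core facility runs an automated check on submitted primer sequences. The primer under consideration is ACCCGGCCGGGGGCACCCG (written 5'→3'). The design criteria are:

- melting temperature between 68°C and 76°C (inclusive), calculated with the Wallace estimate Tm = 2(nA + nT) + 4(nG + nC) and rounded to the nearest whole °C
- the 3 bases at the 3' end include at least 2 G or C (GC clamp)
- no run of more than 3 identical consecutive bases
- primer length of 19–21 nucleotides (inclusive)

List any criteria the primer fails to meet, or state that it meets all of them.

Base counts: A=2, T=0, G=8, C=9 (length 19).
Tm: Tm = 2·2 + 4·17 = 72°C ✓
GC clamp: 3' end CCG has 3 G/C ✓
homopolymer run: longest run = 5, exceeds 3 ✗
length: length 19 ✓

Fails: homopolymer run.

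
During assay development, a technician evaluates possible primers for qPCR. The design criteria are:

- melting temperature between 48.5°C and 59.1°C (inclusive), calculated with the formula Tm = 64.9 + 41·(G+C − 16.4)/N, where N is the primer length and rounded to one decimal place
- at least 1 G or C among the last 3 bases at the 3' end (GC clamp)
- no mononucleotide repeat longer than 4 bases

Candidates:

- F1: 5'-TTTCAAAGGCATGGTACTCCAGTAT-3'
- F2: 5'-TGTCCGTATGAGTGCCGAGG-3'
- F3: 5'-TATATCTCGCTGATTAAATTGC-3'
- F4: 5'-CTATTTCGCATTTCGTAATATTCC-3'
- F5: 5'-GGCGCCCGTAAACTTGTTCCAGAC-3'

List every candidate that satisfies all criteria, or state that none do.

F1 (25 nt, A=7 T=8 G=5 C=5): Tm = 64.9 + 41·(10 − 16.4)/25 = 54.4°C ✓; 3' end TAT has 0 G/C, need ≥1 ✗; longest run = 3 ✓ — fails.
F2 (20 nt, A=3 T=5 G=8 C=4): Tm = 64.9 + 41·(12 − 16.4)/20 = 55.9°C ✓; 3' end AGG has 2 G/C ✓; longest run = 2 ✓ — passes.
F3 (22 nt, A=6 T=9 G=3 C=4): Tm = 64.9 + 41·(7 − 16.4)/22 = 47.4°C, outside 48.5–59.1°C ✗; 3' end TGC has 2 G/C ✓; longest run = 3 ✓ — fails.
F4 (24 nt, A=5 T=11 G=2 C=6): Tm = 64.9 + 41·(8 − 16.4)/24 = 50.6°C ✓; 3' end TCC has 2 G/C ✓; longest run = 3 ✓ — passes.
F5 (24 nt, A=5 T=5 G=6 C=8): Tm = 64.9 + 41·(14 − 16.4)/24 = 60.8°C, outside 48.5–59.1°C ✗; 3' end GAC has 2 G/C ✓; longest run = 3 ✓ — fails.

F2 and F4.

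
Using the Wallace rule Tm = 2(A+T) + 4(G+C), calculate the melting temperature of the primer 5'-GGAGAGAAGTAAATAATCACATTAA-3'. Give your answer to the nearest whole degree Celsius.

Base counts: A=13, T=5, G=5, C=2 (length 25).
Tm = 2·(13+5) + 4·(5+2) = 2·18 + 4·7 = 36 + 28 = 64°C.

64°C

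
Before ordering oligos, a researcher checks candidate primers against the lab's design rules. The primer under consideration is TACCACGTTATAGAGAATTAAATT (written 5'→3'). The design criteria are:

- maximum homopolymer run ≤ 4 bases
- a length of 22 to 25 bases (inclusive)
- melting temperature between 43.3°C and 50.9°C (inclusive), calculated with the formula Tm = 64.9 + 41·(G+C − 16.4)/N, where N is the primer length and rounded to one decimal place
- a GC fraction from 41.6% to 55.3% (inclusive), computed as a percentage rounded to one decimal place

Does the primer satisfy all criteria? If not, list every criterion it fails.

Base counts: A=10, T=8, G=3, C=3 (length 24).
homopolymer run: longest run = 3 ✓
length: length 24 ✓
Tm: Tm = 64.9 + 41·(6 − 16.4)/24 = 47.1°C ✓
GC content: GC 6/24 = 25.0%, outside 41.6–55.3% ✗

Fails: GC content.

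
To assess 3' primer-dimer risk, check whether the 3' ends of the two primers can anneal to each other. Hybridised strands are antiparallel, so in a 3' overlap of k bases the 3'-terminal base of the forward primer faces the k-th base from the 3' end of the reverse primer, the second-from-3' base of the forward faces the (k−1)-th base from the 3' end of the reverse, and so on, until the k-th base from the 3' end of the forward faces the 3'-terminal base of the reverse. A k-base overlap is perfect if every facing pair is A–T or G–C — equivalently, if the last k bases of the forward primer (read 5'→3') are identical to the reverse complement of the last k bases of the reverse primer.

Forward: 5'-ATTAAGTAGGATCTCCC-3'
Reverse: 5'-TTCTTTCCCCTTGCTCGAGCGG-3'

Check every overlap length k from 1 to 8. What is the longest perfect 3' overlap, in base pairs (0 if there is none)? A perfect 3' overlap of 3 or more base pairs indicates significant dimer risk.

Longest perfect overlap: 2 complementary base pairs; below the dimer-risk threshold (threshold 3).

Last 8 bases (5'→3') — forward …GATCTCCC, reverse …TCGAGCGG.
Reverse complement of the reverse primer's last 8 bases: CCGCTCGA; its first k bases are the reverse complement of the reverse primer's last k bases, so a perfect k-base overlap needs the forward primer's last k bases to equal them.
Comparing (forward last k vs required): k=1: C vs C ✓; k=2: CC vs CC ✓; k=3: CCC vs CCG ✗; k=4: TCCC vs CCGC ✗; k=5: CTCCC vs CCGCT ✗; k=6: TCTCCC vs CCGCTC ✗; k=7: ATCTCCC vs CCGCTCG ✗; k=8: GATCTCCC vs CCGCTCGA ✗.
Perfect overlaps at k = 1, 2; the largest is 2.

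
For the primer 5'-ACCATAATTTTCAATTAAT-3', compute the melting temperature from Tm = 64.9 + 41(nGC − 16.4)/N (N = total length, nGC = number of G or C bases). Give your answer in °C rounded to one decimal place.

Base counts: A=8, T=8, G=0, C=3; G+C = 3, N = 19.
Tm = 64.9 + 41·(3 − 16.4)/19 = 64.9 + -549.40/19 = 36.0°C.

36.0°C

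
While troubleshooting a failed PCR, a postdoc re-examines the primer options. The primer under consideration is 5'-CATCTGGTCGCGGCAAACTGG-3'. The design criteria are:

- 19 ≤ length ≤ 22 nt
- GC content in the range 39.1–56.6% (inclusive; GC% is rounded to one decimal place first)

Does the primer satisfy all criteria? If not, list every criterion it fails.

Base counts: A=4, T=4, G=7, C=6 (length 21).
length: length 21 ✓
GC content: GC 13/21 = 61.9%, outside 39.1–56.6% ✗

Fails: GC content.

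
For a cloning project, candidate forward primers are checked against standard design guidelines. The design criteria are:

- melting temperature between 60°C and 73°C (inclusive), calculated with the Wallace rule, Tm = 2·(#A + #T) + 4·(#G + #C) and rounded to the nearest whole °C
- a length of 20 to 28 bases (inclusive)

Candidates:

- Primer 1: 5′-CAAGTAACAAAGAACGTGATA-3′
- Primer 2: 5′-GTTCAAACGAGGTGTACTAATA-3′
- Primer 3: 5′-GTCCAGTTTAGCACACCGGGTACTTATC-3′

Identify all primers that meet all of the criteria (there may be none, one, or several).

Primer 1 (21 nt, A=11 T=3 G=4 C=3): Tm = 2·14 + 4·7 = 56°C, outside 60–73°C ✗; length 21 ✓ — fails.
Primer 2 (22 nt, A=8 T=6 G=5 C=3): Tm = 2·14 + 4·8 = 60°C ✓; length 22 ✓ — passes.
Primer 3 (28 nt, A=6 T=8 G=6 C=8): Tm = 2·14 + 4·14 = 84°C, outside 60–73°C ✗; length 28 ✓ — fails.

Primer 2 only.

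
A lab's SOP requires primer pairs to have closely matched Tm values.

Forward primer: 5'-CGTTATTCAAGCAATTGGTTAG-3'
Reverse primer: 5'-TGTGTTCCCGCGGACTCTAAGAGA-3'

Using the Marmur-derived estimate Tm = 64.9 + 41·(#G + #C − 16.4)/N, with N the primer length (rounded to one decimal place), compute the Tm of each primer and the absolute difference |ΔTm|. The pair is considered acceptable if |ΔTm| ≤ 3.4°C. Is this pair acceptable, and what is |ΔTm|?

Forward: G+C = 8, N = 22 → Tm = 64.9 + 41·(8 − 16.4)/22 = 49.2°C.
Reverse: G+C = 13, N = 24 → Tm = 64.9 + 41·(13 − 16.4)/24 = 59.1°C.
|ΔTm| = |49.2 − 59.1| = 9.9°C, > 3.4°C.

|ΔTm| = 9.9°C; the pair is not acceptable.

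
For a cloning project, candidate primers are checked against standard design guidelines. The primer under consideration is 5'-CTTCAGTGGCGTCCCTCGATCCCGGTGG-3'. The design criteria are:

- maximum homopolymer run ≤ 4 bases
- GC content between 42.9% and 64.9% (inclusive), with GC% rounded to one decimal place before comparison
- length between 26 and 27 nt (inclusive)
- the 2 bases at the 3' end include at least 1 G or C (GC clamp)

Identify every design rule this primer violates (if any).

Fails: GC content, length.

Base counts: A=2, T=7, G=9, C=10 (length 28).
homopolymer run: longest run = 3 ✓
GC content: GC 19/28 = 67.9%, outside 42.9–64.9% ✗
length: length 28, outside 26–27 ✗
GC clamp: 3' end GG has 2 G/C ✓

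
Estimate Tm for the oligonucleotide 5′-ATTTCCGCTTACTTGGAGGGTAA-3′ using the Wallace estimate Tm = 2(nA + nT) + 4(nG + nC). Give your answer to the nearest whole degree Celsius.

Base counts: A=5, T=8, G=6, C=4 (length 23).
Tm = 2·(5+8) + 4·(6+4) = 2·13 + 4·10 = 26 + 40 = 66°C.

66°C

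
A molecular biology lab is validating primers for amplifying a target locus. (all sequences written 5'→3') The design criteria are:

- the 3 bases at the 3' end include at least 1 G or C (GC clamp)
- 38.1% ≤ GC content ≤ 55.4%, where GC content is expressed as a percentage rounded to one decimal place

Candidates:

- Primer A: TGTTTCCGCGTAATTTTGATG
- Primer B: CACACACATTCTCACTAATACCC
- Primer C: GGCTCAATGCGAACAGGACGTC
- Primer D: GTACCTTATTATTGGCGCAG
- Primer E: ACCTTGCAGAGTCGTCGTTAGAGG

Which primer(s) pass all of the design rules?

Primer A (21 nt, A=3 T=10 G=5 C=3): 3' end ATG has 1 G/C ✓; GC 8/21 = 38.1% ✓ — passes.
Primer B (23 nt, A=8 T=5 G=0 C=10): 3' end CCC has 3 G/C ✓; GC 10/23 = 43.5% ✓ — passes.
Primer C (22 nt, A=6 T=3 G=7 C=6): 3' end GTC has 2 G/C ✓; GC 13/22 = 59.1%, outside 38.1–55.4% ✗ — fails.
Primer D (20 nt, A=4 T=7 G=5 C=4): 3' end CAG has 2 G/C ✓; GC 9/20 = 45.0% ✓ — passes.
Primer E (24 nt, A=5 T=6 G=8 C=5): 3' end AGG has 2 G/C ✓; GC 13/24 = 54.2% ✓ — passes.

Primer A, Primer B, Primer D and Primer E.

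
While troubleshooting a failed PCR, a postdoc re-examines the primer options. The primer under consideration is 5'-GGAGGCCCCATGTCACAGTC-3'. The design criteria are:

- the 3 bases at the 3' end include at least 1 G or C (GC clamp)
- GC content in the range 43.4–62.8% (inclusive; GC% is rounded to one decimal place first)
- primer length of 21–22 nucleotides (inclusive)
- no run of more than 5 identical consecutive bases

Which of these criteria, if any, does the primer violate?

Fails: GC content, length.

Base counts: A=4, T=3, G=6, C=7 (length 20).
GC clamp: 3' end GTC has 2 G/C ✓
GC content: GC 13/20 = 65.0%, outside 43.4–62.8% ✗
length: length 20, outside 21–22 ✗
homopolymer run: longest run = 4 ✓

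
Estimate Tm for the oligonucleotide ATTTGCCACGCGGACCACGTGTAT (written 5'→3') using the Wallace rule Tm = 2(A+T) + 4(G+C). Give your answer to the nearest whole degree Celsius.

74°C

Base counts: A=5, T=6, G=6, C=7 (length 24).
Tm = 2·(5+6) + 4·(6+7) = 2·11 + 4·13 = 22 + 52 = 74°C.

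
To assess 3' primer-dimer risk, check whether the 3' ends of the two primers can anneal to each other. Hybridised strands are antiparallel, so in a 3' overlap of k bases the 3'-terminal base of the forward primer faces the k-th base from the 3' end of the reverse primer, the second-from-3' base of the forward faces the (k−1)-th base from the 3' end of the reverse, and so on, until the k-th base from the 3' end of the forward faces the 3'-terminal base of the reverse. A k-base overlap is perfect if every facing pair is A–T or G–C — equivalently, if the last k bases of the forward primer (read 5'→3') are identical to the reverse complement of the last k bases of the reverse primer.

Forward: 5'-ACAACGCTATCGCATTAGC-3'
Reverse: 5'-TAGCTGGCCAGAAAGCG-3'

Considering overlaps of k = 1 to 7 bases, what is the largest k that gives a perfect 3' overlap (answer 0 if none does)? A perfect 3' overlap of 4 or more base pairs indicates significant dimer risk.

Longest perfect overlap: 1 complementary base pair; below the dimer-risk threshold (threshold 4).

Last 7 bases (5'→3') — forward …CATTAGC, reverse …GAAAGCG.
Reverse complement of the reverse primer's last 7 bases: CGCTTTC; its first k bases are the reverse complement of the reverse primer's last k bases, so a perfect k-base overlap needs the forward primer's last k bases to equal them.
Comparing (forward last k vs required): k=1: C vs C ✓; k=2: GC vs CG ✗; k=3: AGC vs CGC ✗; k=4: TAGC vs CGCT ✗; k=5: TTAGC vs CGCTT ✗; k=6: ATTAGC vs CGCTTT ✗; k=7: CATTAGC vs CGCTTTC ✗.
Only k = 1 is perfect, so the longest perfect 3' overlap is 1.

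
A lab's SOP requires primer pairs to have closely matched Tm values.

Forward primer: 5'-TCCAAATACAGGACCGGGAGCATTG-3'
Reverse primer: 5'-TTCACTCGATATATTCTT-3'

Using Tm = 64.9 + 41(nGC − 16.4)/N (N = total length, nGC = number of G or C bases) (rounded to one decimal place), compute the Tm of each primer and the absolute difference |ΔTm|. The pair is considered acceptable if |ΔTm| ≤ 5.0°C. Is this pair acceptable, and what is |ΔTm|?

|ΔTm| = 20.4°C; the pair is not acceptable.

Forward: G+C = 13, N = 25 → Tm = 64.9 + 41·(13 − 16.4)/25 = 59.3°C.
Reverse: G+C = 5, N = 18 → Tm = 64.9 + 41·(5 − 16.4)/18 = 38.9°C.
|ΔTm| = |59.3 − 38.9| = 20.4°C, > 5.0°C.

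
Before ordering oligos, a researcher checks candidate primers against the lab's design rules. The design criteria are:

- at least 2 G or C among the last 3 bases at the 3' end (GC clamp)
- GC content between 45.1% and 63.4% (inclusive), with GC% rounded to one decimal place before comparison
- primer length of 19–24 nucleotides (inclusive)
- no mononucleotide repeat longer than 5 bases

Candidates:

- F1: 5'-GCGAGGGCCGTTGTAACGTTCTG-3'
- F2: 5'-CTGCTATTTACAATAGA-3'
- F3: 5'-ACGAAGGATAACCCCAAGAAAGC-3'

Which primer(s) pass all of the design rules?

F1 and F3.

F1 (23 nt, A=3 T=6 G=9 C=5): 3' end CTG has 2 G/C ✓; GC 14/23 = 60.9% ✓; length 23 ✓; longest run = 3 ✓ — passes.
F2 (17 nt, A=6 T=6 G=2 C=3): 3' end AGA has 1 G/C, need ≥2 ✗; GC 5/17 = 29.4%, outside 45.1–63.4% ✗; length 17, outside 19–24 ✗; longest run = 3 ✓ — fails.
F3 (23 nt, A=11 T=1 G=5 C=6): 3' end AGC has 2 G/C ✓; GC 11/23 = 47.8% ✓; length 23 ✓; longest run = 4 ✓ — passes.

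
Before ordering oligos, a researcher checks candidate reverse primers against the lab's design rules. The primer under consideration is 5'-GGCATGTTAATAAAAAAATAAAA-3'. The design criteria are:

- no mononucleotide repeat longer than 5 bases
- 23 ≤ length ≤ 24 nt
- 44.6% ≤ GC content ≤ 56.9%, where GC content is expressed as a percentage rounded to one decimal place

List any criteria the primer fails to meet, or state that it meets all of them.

Fails: homopolymer run, GC content.

Base counts: A=14, T=5, G=3, C=1 (length 23).
homopolymer run: longest run = 7, exceeds 5 ✗
length: length 23 ✓
GC content: GC 4/23 = 17.4%, outside 44.6–56.9% ✗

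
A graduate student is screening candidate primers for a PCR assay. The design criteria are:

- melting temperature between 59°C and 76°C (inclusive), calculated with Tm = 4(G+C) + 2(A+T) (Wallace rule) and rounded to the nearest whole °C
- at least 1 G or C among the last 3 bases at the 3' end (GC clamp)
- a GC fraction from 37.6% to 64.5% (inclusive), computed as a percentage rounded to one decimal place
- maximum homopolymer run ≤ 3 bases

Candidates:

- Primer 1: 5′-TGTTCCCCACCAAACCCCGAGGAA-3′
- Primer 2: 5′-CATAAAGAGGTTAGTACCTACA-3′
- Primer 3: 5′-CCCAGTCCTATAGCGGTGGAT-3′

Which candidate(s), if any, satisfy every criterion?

Primer 3 only.

Primer 1 (24 nt, A=7 T=3 G=4 C=10): Tm = 2·10 + 4·14 = 76°C ✓; 3' end GAA has 1 G/C ✓; GC 14/24 = 58.3% ✓; longest run = 4, exceeds 3 ✗ — fails.
Primer 2 (22 nt, A=9 T=5 G=4 C=4): Tm = 2·14 + 4·8 = 60°C ✓; 3' end ACA has 1 G/C ✓; GC 8/22 = 36.4%, outside 37.6–64.5% ✗; longest run = 3 ✓ — fails.
Primer 3 (21 nt, A=4 T=5 G=6 C=6): Tm = 2·9 + 4·12 = 66°C ✓; 3' end GAT has 1 G/C ✓; GC 12/21 = 57.1% ✓; longest run = 3 ✓ — passes.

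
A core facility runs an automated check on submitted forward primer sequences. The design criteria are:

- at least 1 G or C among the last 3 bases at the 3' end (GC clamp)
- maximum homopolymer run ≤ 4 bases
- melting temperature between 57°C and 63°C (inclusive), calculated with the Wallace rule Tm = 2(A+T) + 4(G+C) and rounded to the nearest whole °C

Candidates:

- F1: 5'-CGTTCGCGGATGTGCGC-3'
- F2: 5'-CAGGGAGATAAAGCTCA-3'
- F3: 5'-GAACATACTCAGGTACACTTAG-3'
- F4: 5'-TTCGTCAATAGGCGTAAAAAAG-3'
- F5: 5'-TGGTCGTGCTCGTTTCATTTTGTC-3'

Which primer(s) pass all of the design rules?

F1 (17 nt, A=1 T=4 G=7 C=5): 3' end CGC has 3 G/C ✓; longest run = 2 ✓; Tm = 2·5 + 4·12 = 58°C ✓ — passes.
F2 (17 nt, A=7 T=2 G=5 C=3): 3' end TCA has 1 G/C ✓; longest run = 3 ✓; Tm = 2·9 + 4·8 = 50°C, outside 57–63°C ✗ — fails.
F3 (22 nt, A=8 T=5 G=4 C=5): 3' end TAG has 1 G/C ✓; longest run = 2 ✓; Tm = 2·13 + 4·9 = 62°C ✓ — passes.
F4 (22 nt, A=9 T=5 G=5 C=3): 3' end AAG has 1 G/C ✓; longest run = 6, exceeds 4 ✗; Tm = 2·14 + 4·8 = 60°C ✓ — fails.
F5 (24 nt, A=1 T=12 G=6 C=5): 3' end GTC has 2 G/C ✓; longest run = 4 ✓; Tm = 2·13 + 4·11 = 70°C, outside 57–63°C ✗ — fails.

F1 and F3.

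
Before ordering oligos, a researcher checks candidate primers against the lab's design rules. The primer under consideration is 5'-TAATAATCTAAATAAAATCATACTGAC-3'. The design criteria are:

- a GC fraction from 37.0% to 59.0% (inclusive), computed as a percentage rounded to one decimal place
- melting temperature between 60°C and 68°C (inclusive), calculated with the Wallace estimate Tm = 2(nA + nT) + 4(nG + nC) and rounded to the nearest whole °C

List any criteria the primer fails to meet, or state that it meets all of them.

Fails: GC content.

Base counts: A=14, T=8, G=1, C=4 (length 27).
GC content: GC 5/27 = 18.5%, outside 37.0–59.0% ✗
Tm: Tm = 2·22 + 4·5 = 64°C ✓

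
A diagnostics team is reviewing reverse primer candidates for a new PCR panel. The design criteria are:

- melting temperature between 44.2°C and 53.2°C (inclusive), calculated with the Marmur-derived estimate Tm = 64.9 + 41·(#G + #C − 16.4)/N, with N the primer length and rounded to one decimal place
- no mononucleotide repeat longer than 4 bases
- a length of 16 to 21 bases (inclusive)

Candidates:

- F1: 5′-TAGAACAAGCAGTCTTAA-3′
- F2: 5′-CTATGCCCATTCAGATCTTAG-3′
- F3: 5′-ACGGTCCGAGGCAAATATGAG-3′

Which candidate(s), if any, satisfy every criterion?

F2 only.

F1 (18 nt, A=8 T=4 G=3 C=3): Tm = 64.9 + 41·(6 − 16.4)/18 = 41.2°C, outside 44.2–53.2°C ✗; longest run = 2 ✓; length 18 ✓ — fails.
F2 (21 nt, A=5 T=7 G=3 C=6): Tm = 64.9 + 41·(9 − 16.4)/21 = 50.5°C ✓; longest run = 3 ✓; length 21 ✓ — passes.
F3 (21 nt, A=7 T=3 G=7 C=4): Tm = 64.9 + 41·(11 − 16.4)/21 = 54.4°C, outside 44.2–53.2°C ✗; longest run = 3 ✓; length 21 ✓ — fails.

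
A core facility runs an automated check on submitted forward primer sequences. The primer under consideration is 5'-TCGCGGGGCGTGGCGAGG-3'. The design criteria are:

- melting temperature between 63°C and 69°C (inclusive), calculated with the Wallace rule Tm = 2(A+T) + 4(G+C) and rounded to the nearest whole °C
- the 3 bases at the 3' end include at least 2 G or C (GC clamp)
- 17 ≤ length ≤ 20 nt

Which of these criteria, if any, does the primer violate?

Meets all criteria.

Base counts: A=1, T=2, G=11, C=4 (length 18).
Tm: Tm = 2·3 + 4·15 = 66°C ✓
GC clamp: 3' end AGG has 2 G/C ✓
length: length 18 ✓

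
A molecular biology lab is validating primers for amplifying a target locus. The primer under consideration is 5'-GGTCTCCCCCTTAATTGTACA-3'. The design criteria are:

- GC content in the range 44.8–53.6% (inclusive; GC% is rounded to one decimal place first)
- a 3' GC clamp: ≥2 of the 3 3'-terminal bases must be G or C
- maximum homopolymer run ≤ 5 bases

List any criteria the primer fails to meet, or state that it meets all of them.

Fails: GC clamp.

Base counts: A=4, T=7, G=3, C=7 (length 21).
GC content: GC 10/21 = 47.6% ✓
GC clamp: 3' end ACA has 1 G/C, need ≥2 ✗
homopolymer run: longest run = 5 ✓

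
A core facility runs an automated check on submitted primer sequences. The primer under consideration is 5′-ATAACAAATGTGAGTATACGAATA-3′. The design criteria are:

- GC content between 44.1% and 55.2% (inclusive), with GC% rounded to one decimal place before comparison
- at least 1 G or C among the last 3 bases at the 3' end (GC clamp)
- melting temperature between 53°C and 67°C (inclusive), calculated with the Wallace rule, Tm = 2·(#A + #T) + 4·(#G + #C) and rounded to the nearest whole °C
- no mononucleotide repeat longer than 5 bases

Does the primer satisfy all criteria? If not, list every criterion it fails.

Base counts: A=12, T=6, G=4, C=2 (length 24).
GC content: GC 6/24 = 25.0%, outside 44.1–55.2% ✗
GC clamp: 3' end ATA has 0 G/C, need ≥1 ✗
Tm: Tm = 2·18 + 4·6 = 60°C ✓
homopolymer run: longest run = 3 ✓

Fails: GC content, GC clamp.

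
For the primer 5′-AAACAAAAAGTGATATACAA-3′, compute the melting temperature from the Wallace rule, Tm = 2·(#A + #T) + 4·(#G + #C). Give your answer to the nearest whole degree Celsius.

Base counts: A=13, T=3, G=2, C=2 (length 20).
Tm = 2·(13+3) + 4·(2+2) = 2·16 + 4·4 = 32 + 16 = 48°C.

48°C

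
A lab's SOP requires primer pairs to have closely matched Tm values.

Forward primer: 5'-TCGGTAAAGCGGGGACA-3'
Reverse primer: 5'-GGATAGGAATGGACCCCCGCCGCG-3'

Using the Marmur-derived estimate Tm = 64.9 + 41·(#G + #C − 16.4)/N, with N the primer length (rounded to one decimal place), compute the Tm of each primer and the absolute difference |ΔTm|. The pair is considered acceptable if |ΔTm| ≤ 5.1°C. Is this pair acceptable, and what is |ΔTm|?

Forward: G+C = 10, N = 17 → Tm = 64.9 + 41·(10 − 16.4)/17 = 49.5°C.
Reverse: G+C = 17, N = 24 → Tm = 64.9 + 41·(17 − 16.4)/24 = 65.9°C.
|ΔTm| = |49.5 − 65.9| = 16.4°C, > 5.1°C.

|ΔTm| = 16.4°C; the pair is not acceptable.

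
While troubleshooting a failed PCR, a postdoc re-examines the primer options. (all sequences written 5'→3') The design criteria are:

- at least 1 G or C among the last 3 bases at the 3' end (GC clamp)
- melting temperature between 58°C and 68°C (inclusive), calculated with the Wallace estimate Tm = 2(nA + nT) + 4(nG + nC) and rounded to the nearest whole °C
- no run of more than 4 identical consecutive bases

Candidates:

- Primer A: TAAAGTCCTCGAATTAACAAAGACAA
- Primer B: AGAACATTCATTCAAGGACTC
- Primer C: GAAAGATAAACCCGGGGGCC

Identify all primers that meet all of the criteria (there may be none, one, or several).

Primer A and Primer B.

Primer A (26 nt, A=13 T=5 G=3 C=5): 3' end CAA has 1 G/C ✓; Tm = 2·18 + 4·8 = 68°C ✓; longest run = 3 ✓ — passes.
Primer B (21 nt, A=8 T=5 G=3 C=5): 3' end CTC has 2 G/C ✓; Tm = 2·13 + 4·8 = 58°C ✓; longest run = 2 ✓ — passes.
Primer C (20 nt, A=7 T=1 G=7 C=5): 3' end GCC has 3 G/C ✓; Tm = 2·8 + 4·12 = 64°C ✓; longest run = 5, exceeds 4 ✗ — fails.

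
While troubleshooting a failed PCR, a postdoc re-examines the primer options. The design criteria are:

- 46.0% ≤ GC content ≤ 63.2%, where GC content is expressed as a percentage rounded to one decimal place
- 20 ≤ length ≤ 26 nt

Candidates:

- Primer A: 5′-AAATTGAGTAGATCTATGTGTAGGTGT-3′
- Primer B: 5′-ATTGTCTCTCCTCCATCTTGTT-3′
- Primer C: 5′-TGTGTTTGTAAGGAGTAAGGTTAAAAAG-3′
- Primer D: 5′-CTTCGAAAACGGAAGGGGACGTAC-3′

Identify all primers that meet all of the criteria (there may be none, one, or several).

Primer A (27 nt, A=8 T=10 G=8 C=1): GC 9/27 = 33.3%, outside 46.0–63.2% ✗; length 27, outside 20–26 ✗ — fails.
Primer B (22 nt, A=2 T=11 G=2 C=7): GC 9/22 = 40.9%, outside 46.0–63.2% ✗; length 22 ✓ — fails.
Primer C (28 nt, A=10 T=9 G=9 C=0): GC 9/28 = 32.1%, outside 46.0–63.2% ✗; length 28, outside 20–26 ✗ — fails.
Primer D (24 nt, A=8 T=3 G=8 C=5): GC 13/24 = 54.2% ✓; length 24 ✓ — passes.

Primer D only.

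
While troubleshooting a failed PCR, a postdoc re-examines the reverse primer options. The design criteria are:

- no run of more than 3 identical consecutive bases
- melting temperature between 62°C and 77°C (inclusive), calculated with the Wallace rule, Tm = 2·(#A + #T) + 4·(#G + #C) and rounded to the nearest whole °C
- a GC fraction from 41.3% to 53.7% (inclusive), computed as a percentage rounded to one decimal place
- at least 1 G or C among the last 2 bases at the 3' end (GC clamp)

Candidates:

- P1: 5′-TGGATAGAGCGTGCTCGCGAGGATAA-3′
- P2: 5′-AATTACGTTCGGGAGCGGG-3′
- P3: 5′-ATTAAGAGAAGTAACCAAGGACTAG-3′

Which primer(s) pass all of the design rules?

None of the candidates satisfy all criteria.

P1 (26 nt, A=7 T=5 G=10 C=4): longest run = 2 ✓; Tm = 2·12 + 4·14 = 80°C, outside 62–77°C ✗; GC 14/26 = 53.8%, outside 41.3–53.7% ✗; 3' end AA has 0 G/C, need ≥1 ✗ — fails.
P2 (19 nt, A=4 T=4 G=8 C=3): longest run = 3 ✓; Tm = 2·8 + 4·11 = 60°C, outside 62–77°C ✗; GC 11/19 = 57.9%, outside 41.3–53.7% ✗; 3' end GG has 2 G/C ✓ — fails.
P3 (25 nt, A=12 T=4 G=6 C=3): longest run = 2 ✓; Tm = 2·16 + 4·9 = 68°C ✓; GC 9/25 = 36.0%, outside 41.3–53.7% ✗; 3' end AG has 1 G/C ✓ — fails.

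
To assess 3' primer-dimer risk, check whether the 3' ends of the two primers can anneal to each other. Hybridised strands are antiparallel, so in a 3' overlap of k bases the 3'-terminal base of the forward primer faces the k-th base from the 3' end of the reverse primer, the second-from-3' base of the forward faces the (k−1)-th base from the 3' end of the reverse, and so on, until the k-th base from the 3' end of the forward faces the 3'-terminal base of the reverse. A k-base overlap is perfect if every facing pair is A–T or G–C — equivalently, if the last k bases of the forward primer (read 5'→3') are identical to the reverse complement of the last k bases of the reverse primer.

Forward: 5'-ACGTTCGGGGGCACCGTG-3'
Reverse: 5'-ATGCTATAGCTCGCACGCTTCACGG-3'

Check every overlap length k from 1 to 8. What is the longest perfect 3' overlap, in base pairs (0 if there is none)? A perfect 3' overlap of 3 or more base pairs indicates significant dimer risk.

Longest perfect overlap: 5 complementary base pairs; significant dimer risk (threshold 3).

Last 8 bases (5'→3') — forward …GCACCGTG, reverse …CTTCACGG.
Reverse complement of the reverse primer's last 8 bases: CCGTGAAG; its first k bases are the reverse complement of the reverse primer's last k bases, so a perfect k-base overlap needs the forward primer's last k bases to equal them.
Comparing (forward last k vs required): k=1: G vs C ✗; k=2: TG vs CC ✗; k=3: GTG vs CCG ✗; k=4: CGTG vs CCGT ✗; k=5: CCGTG vs CCGTG ✓; k=6: ACCGTG vs CCGTGA ✗; k=7: CACCGTG vs CCGTGAA ✗; k=8: GCACCGTG vs CCGTGAAG ✗.
Only k = 5 is perfect, so the longest perfect 3' overlap is 5.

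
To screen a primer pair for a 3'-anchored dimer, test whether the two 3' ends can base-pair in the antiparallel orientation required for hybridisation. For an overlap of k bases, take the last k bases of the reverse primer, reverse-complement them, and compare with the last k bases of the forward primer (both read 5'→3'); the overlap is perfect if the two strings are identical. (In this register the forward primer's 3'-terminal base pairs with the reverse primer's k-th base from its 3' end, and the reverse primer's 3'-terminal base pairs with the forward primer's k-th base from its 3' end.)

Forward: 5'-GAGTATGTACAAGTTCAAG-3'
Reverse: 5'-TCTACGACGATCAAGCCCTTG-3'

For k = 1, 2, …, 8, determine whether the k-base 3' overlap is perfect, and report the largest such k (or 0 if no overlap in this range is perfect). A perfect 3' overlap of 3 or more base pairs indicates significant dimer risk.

Last 8 bases (5'→3') — forward …AGTTCAAG, reverse …AGCCCTTG.
Reverse complement of the reverse primer's last 8 bases: CAAGGGCT; its first k bases are the reverse complement of the reverse primer's last k bases, so a perfect k-base overlap needs the forward primer's last k bases to equal them.
Comparing (forward last k vs required): k=1: G vs C ✗; k=2: AG vs CA ✗; k=3: AAG vs CAA ✗; k=4: CAAG vs CAAG ✓; k=5: TCAAG vs CAAGG ✗; k=6: TTCAAG vs CAAGGG ✗; k=7: GTTCAAG vs CAAGGGC ✗; k=8: AGTTCAAG vs CAAGGGCT ✗.
Only k = 4 is perfect, so the longest perfect 3' overlap is 4.

Longest perfect overlap: 4 complementary base pairs; significant dimer risk (threshold 3).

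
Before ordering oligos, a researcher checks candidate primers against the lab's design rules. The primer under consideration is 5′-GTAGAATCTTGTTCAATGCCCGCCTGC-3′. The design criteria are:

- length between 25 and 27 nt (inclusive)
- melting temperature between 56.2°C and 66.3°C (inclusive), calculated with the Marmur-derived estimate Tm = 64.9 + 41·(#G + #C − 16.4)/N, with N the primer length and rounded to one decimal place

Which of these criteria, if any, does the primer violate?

Base counts: A=5, T=8, G=6, C=8 (length 27).
length: length 27 ✓
Tm: Tm = 64.9 + 41·(14 − 16.4)/27 = 61.3°C ✓

Meets all criteria.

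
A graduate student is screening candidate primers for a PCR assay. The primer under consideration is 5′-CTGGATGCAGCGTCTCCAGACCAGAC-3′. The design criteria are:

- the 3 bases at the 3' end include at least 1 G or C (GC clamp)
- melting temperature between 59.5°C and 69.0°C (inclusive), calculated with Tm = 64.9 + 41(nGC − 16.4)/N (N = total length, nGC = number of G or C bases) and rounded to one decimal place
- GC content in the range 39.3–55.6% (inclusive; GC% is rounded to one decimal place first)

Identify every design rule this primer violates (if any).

Fails: GC content.

Base counts: A=6, T=4, G=7, C=9 (length 26).
GC clamp: 3' end GAC has 2 G/C ✓
Tm: Tm = 64.9 + 41·(16 − 16.4)/26 = 64.3°C ✓
GC content: GC 16/26 = 61.5%, outside 39.3–55.6% ✗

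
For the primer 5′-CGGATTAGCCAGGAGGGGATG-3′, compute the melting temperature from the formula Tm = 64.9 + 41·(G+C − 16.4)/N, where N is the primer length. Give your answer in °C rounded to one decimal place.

Base counts: A=5, T=3, G=10, C=3; G+C = 13, N = 21.
Tm = 64.9 + 41·(13 − 16.4)/21 = 64.9 + -139.40/21 = 58.3°C.

58.3°C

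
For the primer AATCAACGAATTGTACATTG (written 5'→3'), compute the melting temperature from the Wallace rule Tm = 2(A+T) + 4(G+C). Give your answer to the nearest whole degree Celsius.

52°C

Base counts: A=8, T=6, G=3, C=3 (length 20).
Tm = 2·(8+6) + 4·(3+3) = 2·14 + 4·6 = 28 + 24 = 52°C.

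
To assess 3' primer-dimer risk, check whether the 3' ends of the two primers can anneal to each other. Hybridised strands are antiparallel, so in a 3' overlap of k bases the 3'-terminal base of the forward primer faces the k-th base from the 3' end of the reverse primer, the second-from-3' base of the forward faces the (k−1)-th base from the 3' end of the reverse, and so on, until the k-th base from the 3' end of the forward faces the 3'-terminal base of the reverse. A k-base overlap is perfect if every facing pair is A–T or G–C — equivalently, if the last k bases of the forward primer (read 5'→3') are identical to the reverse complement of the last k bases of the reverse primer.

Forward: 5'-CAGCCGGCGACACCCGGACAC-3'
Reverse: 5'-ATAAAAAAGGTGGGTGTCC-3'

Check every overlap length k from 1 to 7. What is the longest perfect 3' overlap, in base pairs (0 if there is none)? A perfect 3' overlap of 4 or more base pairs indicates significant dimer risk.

Longest perfect overlap: 6 complementary base pairs; significant dimer risk (threshold 4).

Last 7 bases (5'→3') — forward …CGGACAC, reverse …GGTGTCC.
Reverse complement of the reverse primer's last 7 bases: GGACACC; its first k bases are the reverse complement of the reverse primer's last k bases, so a perfect k-base overlap needs the forward primer's last k bases to equal them.
Comparing (forward last k vs required): k=1: C vs G ✗; k=2: AC vs GG ✗; k=3: CAC vs GGA ✗; k=4: ACAC vs GGAC ✗; k=5: GACAC vs GGACA ✗; k=6: GGACAC vs GGACAC ✓; k=7: CGGACAC vs GGACACC ✗.
Only k = 6 is perfect, so the longest perfect 3' overlap is 6.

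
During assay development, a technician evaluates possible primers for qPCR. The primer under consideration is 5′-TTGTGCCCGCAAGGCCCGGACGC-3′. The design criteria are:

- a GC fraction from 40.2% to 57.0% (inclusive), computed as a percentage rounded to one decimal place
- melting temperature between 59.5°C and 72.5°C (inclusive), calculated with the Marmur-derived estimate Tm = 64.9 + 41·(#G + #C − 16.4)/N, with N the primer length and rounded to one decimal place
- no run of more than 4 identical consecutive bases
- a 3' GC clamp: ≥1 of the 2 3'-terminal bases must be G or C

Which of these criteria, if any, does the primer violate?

Fails: GC content.

Base counts: A=3, T=3, G=8, C=9 (length 23).
GC content: GC 17/23 = 73.9%, outside 40.2–57.0% ✗
Tm: Tm = 64.9 + 41·(17 − 16.4)/23 = 66.0°C ✓
homopolymer run: longest run = 3 ✓
GC clamp: 3' end GC has 2 G/C ✓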